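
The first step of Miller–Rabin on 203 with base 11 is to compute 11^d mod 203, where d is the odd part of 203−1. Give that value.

177

203 − 1 = 202 = 2^1 · 101, so d = 101.
11^1 ≡ 11 (mod 203)
11^2 ≡ 11^2 = 121 ≡ 121 (mod 203)
11^4 ≡ 121^2 = 14641 ≡ 25 (mod 203)
11^8 ≡ 25^2 = 625 ≡ 16 (mod 203)
11^16 ≡ 16^2 = 256 ≡ 53 (mod 203)
11^32 ≡ 53^2 = 2809 ≡ 170 (mod 203)
11^64 ≡ 170^2 = 28900 ≡ 74 (mod 203)
101 = 64 + 32 + 4 + 1 in binary powers of 2.
So 11^101 ≡ 74 · 170 · 25 · 11 ≡ 177 (mod 203).
Squaring chain: 177; never reaches −1, so base 11 is a Miller–Rabin witness that 203 is composite.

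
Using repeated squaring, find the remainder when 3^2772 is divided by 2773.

1140

3^1 ≡ 3 (mod 2773)
3^2 ≡ 3^2 = 9 ≡ 9 (mod 2773)
3^4 ≡ 9^2 = 81 ≡ 81 (mod 2773)
3^8 ≡ 81^2 = 6561 ≡ 1015 (mod 2773)
3^16 ≡ 1015^2 = 1030225 ≡ 1442 (mod 2773)
3^32 ≡ 1442^2 = 2079364 ≡ 2387 (mod 2773)
3^64 ≡ 2387^2 = 5697769 ≡ 2027 (mod 2773)
3^128 ≡ 2027^2 = 4108729 ≡ 1916 (mod 2773)
3^256 ≡ 1916^2 = 3671056 ≡ 2377 (mod 2773)
3^512 ≡ 2377^2 = 5650129 ≡ 1528 (mod 2773)
3^1024 ≡ 1528^2 = 2334784 ≡ 2691 (mod 2773)
3^2048 ≡ 2691^2 = 7241481 ≡ 1178 (mod 2773)
2772 = 2048 + 512 + 128 + 64 + 16 + 4 in binary powers of 2.
So 3^2772 ≡ 1178 · 1528 · 1916 · 2027 · 1442 · 81 ≡ 1140 (mod 2773).
Since 1140 ≠ 1, base 3 is a Fermat witness: 2773 is composite.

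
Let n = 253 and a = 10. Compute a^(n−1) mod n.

177

10^1 ≡ 10 (mod 253)
10^2 ≡ 10^2 = 100 ≡ 100 (mod 253)
10^4 ≡ 100^2 = 10000 ≡ 133 (mod 253)
10^8 ≡ 133^2 = 17689 ≡ 232 (mod 253)
10^16 ≡ 232^2 = 53824 ≡ 188 (mod 253)
10^32 ≡ 188^2 = 35344 ≡ 177 (mod 253)
10^64 ≡ 177^2 = 31329 ≡ 210 (mod 253)
10^128 ≡ 210^2 = 44100 ≡ 78 (mod 253)
252 = 128 + 64 + 32 + 16 + 8 + 4 in binary powers of 2.
So 10^252 ≡ 78 · 210 · 177 · 188 · 232 · 133 ≡ 177 (mod 253).
Since 177 ≠ 1, base 10 is a Fermat witness: 253 is composite.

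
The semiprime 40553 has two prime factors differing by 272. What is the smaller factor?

107

Since p = q + 272, we have 40553 = q(q + 272), so q² + 272q − 40553 = 0.
Discriminant: 272² + 4·40553 = 73984 + 162212 = 236196; √236196 = 486.
q = (−272 + 486)/2 = 107, and p = q + 272 = 379.
Check: 107 · 379 = 40553.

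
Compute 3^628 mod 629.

3^1 ≡ 3 (mod 629)
3^2 ≡ 3^2 = 9 ≡ 9 (mod 629)
3^4 ≡ 9^2 = 81 ≡ 81 (mod 629)
3^8 ≡ 81^2 = 6561 ≡ 271 (mod 629)
3^16 ≡ 271^2 = 73441 ≡ 477 (mod 629)
3^32 ≡ 477^2 = 227529 ≡ 460 (mod 629)
3^64 ≡ 460^2 = 211600 ≡ 256 (mod 629)
3^128 ≡ 256^2 = 65536 ≡ 120 (mod 629)
3^256 ≡ 120^2 = 14400 ≡ 562 (mod 629)
3^512 ≡ 562^2 = 315844 ≡ 86 (mod 629)
628 = 512 + 64 + 32 + 16 + 4 in binary powers of 2.
So 3^628 ≡ 86 · 256 · 460 · 477 · 81 ≡ 625 (mod 629).
Since 625 ≠ 1, base 3 is a Fermat witness: 629 is composite.

625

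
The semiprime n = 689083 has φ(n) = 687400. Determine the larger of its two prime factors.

φ(n) = (p−1)(q−1) = n − (p+q) + 1, so p + q = 689083 − 687400 + 1 = 1684.
p and q are the roots of t² − 1684t + 689083 = 0.
Discriminant: 1684² − 4·689083 = 2835856 − 2756332 = 79524; √79524 = 282.
q = (1684 − 282)/2 = 701, p = (1684 + 282)/2 = 983.
Check: 701 · 983 = 689083.

983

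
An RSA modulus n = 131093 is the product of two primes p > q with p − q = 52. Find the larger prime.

389

Since p = q + 52, we have 131093 = q(q + 52), so q² + 52q − 131093 = 0.
Discriminant: 52² + 4·131093 = 2704 + 524372 = 527076; √527076 = 726.
q = (−52 + 726)/2 = 337, and p = q + 52 = 389.
Check: 337 · 389 = 131093.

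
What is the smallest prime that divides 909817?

29

909817 is odd.
Digit sum 34, not divisible by 3.
Ends in 7: not divisible by 5.
7: 909817 = 7·129973 + 6
11: 909817 = 11·82710 + 7
13: 909817 = 13·69985 + 12
17: 909817 = 17·53518 + 11
19: 909817 = 19·47885 + 2
23: 909817 = 23·39557 + 6
29: 909817 = 29·31373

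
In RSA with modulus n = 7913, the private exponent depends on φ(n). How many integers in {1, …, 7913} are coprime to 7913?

Factor: 7913 = 41 · 193.
φ(7913) = (41−1) · (193−1) = 40 · 192 = 7680.

7680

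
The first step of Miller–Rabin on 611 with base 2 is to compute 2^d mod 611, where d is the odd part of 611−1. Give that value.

487

611 − 1 = 610 = 2^1 · 305, so d = 305.
2^1 ≡ 2 (mod 611)
2^2 ≡ 2^2 = 4 ≡ 4 (mod 611)
2^4 ≡ 4^2 = 16 ≡ 16 (mod 611)
2^8 ≡ 16^2 = 256 ≡ 256 (mod 611)
2^16 ≡ 256^2 = 65536 ≡ 159 (mod 611)
2^32 ≡ 159^2 = 25281 ≡ 230 (mod 611)
2^64 ≡ 230^2 = 52900 ≡ 354 (mod 611)
2^128 ≡ 354^2 = 125316 ≡ 61 (mod 611)
2^256 ≡ 61^2 = 3721 ≡ 55 (mod 611)
305 = 256 + 32 + 16 + 1 in binary powers of 2.
So 2^305 ≡ 55 · 230 · 159 · 2 ≡ 487 (mod 611).
Squaring chain: 487; never reaches −1, so base 2 is a Miller–Rabin witness that 611 is composite.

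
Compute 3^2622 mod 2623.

680

3^1 ≡ 3 (mod 2623)
3^2 ≡ 3^2 = 9 ≡ 9 (mod 2623)
3^4 ≡ 9^2 = 81 ≡ 81 (mod 2623)
3^8 ≡ 81^2 = 6561 ≡ 1315 (mod 2623)
3^16 ≡ 1315^2 = 1729225 ≡ 668 (mod 2623)
3^32 ≡ 668^2 = 446224 ≡ 314 (mod 2623)
3^64 ≡ 314^2 = 98596 ≡ 1545 (mod 2623)
3^128 ≡ 1545^2 = 2387025 ≡ 95 (mod 2623)
3^256 ≡ 95^2 = 9025 ≡ 1156 (mod 2623)
3^512 ≡ 1156^2 = 1336336 ≡ 1229 (mod 2623)
3^1024 ≡ 1229^2 = 1510441 ≡ 2216 (mod 2623)
3^2048 ≡ 2216^2 = 4910656 ≡ 400 (mod 2623)
2622 = 2048 + 512 + 32 + 16 + 8 + 4 + 2 in binary powers of 2.
So 3^2622 ≡ 400 · 1229 · 314 · 668 · 1315 · 81 · 9 ≡ 680 (mod 2623).
Since 680 ≠ 1, base 3 is a Fermat witness: 2623 is composite.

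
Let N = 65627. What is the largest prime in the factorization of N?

65627 = 29 · 2263
2263 = 31 · 73
73 is prime.
So 65627 = 29 · 31 · 73; the largest prime factor is 73.

73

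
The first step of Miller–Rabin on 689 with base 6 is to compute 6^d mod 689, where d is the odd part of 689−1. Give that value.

689 − 1 = 688 = 2^4 · 43, so d = 43.
6^1 ≡ 6 (mod 689)
6^2 ≡ 6^2 = 36 ≡ 36 (mod 689)
6^4 ≡ 36^2 = 1296 ≡ 607 (mod 689)
6^8 ≡ 607^2 = 368449 ≡ 523 (mod 689)
6^16 ≡ 523^2 = 273529 ≡ 685 (mod 689)
6^32 ≡ 685^2 = 469225 ≡ 16 (mod 689)
43 = 32 + 8 + 2 + 1 in binary powers of 2.
So 6^43 ≡ 16 · 523 · 36 · 6 ≡ 241 (mod 689).
Squaring chain: 241 → 205 → 685 → 16; never reaches −1, so base 6 is a Miller–Rabin witness that 689 is composite.

241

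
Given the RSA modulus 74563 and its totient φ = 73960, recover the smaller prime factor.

173

φ(n) = (p−1)(q−1) = n − (p+q) + 1, so p + q = 74563 − 73960 + 1 = 604.
p and q are the roots of t² − 604t + 74563 = 0.
Discriminant: 604² − 4·74563 = 364816 − 298252 = 66564; √66564 = 258.
q = (604 − 258)/2 = 173, p = (604 + 258)/2 = 431.
Check: 173 · 431 = 74563.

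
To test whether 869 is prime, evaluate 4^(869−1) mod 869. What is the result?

4^1 ≡ 4 (mod 869)
4^2 ≡ 4^2 = 16 ≡ 16 (mod 869)
4^4 ≡ 16^2 = 256 ≡ 256 (mod 869)
4^8 ≡ 256^2 = 65536 ≡ 361 (mod 869)
4^16 ≡ 361^2 = 130321 ≡ 840 (mod 869)
4^32 ≡ 840^2 = 705600 ≡ 841 (mod 869)
4^64 ≡ 841^2 = 707281 ≡ 784 (mod 869)
4^128 ≡ 784^2 = 614656 ≡ 273 (mod 869)
4^256 ≡ 273^2 = 74529 ≡ 664 (mod 869)
4^512 ≡ 664^2 = 440896 ≡ 313 (mod 869)
868 = 512 + 256 + 64 + 32 + 4 in binary powers of 2.
So 4^868 ≡ 313 · 664 · 784 · 841 · 256 ≡ 9 (mod 869).
Since 9 ≠ 1, base 4 is a Fermat witness: 869 is composite.

9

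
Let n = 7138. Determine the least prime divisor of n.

2

7138 is even: 2 divides it.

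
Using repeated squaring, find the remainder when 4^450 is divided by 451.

4^1 ≡ 4 (mod 451)
4^2 ≡ 4^2 = 16 ≡ 16 (mod 451)
4^4 ≡ 16^2 = 256 ≡ 256 (mod 451)
4^8 ≡ 256^2 = 65536 ≡ 141 (mod 451)
4^16 ≡ 141^2 = 19881 ≡ 37 (mod 451)
4^32 ≡ 37^2 = 1369 ≡ 16 (mod 451)
4^64 ≡ 16^2 = 256 ≡ 256 (mod 451)
4^128 ≡ 256^2 = 65536 ≡ 141 (mod 451)
4^256 ≡ 141^2 = 19881 ≡ 37 (mod 451)
450 = 256 + 128 + 64 + 2 in binary powers of 2.
So 4^450 ≡ 37 · 141 · 256 · 16 ≡ 1 (mod 451).
Since the result is 1, base 4 gives no evidence that 451 is composite.

1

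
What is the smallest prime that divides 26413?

26413 is odd.
Digit sum 16, not divisible by 3.
Ends in 3: not divisible by 5.
7: 26413 = 7·3773 + 2
11: 26413 = 11·2401 + 2
13: 26413 = 13·2031 + 10
17: 26413 = 17·1553 + 12
19: 26413 = 19·1390 + 3
23: 26413 = 23·1148 + 9
29: 26413 = 29·910 + 23
31: 26413 = 31·852 + 1
37: 26413 = 37·713 + 32
41: 26413 = 41·644 + 9
43: 26413 = 43·614 + 11
47: 26413 = 47·561 + 46
53: 26413 = 53·498 + 19
59: 26413 = 59·447 + 40
61: 26413 = 61·433

61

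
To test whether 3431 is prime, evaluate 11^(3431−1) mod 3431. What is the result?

1583

11^1 ≡ 11 (mod 3431)
11^2 ≡ 11^2 = 121 ≡ 121 (mod 3431)
11^4 ≡ 121^2 = 14641 ≡ 917 (mod 3431)
11^8 ≡ 917^2 = 840889 ≡ 294 (mod 3431)
11^16 ≡ 294^2 = 86436 ≡ 661 (mod 3431)
11^32 ≡ 661^2 = 436921 ≡ 1184 (mod 3431)
11^64 ≡ 1184^2 = 1401856 ≡ 2008 (mod 3431)
11^128 ≡ 2008^2 = 4032064 ≡ 639 (mod 3431)
11^256 ≡ 639^2 = 408321 ≡ 32 (mod 3431)
11^512 ≡ 32^2 = 1024 ≡ 1024 (mod 3431)
11^1024 ≡ 1024^2 = 1048576 ≡ 2121 (mod 3431)
11^2048 ≡ 2121^2 = 4498641 ≡ 600 (mod 3431)
3430 = 2048 + 1024 + 256 + 64 + 32 + 4 + 2 in binary powers of 2.
So 11^3430 ≡ 600 · 2121 · 32 · 2008 · 1184 · 917 · 121 ≡ 1583 (mod 3431).
Since 1583 ≠ 1, base 11 is a Fermat witness: 3431 is composite.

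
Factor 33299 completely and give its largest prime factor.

33299 = 7 · 4757
4757 = 67 · 71
71 is prime.
So 33299 = 7 · 67 · 71; the largest prime factor is 71.

71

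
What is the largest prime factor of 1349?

71

1349 = 19 · 71
71 is prime.
So 1349 = 19 · 71; the largest prime factor is 71.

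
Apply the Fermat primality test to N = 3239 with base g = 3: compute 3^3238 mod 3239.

3^1 ≡ 3 (mod 3239)
3^2 ≡ 3^2 = 9 ≡ 9 (mod 3239)
3^4 ≡ 9^2 = 81 ≡ 81 (mod 3239)
3^8 ≡ 81^2 = 6561 ≡ 83 (mod 3239)
3^16 ≡ 83^2 = 6889 ≡ 411 (mod 3239)
3^32 ≡ 411^2 = 168921 ≡ 493 (mod 3239)
3^64 ≡ 493^2 = 243049 ≡ 124 (mod 3239)
3^128 ≡ 124^2 = 15376 ≡ 2420 (mod 3239)
3^256 ≡ 2420^2 = 5856400 ≡ 288 (mod 3239)
3^512 ≡ 288^2 = 82944 ≡ 1969 (mod 3239)
3^1024 ≡ 1969^2 = 3876961 ≡ 3117 (mod 3239)
3^2048 ≡ 3117^2 = 9715689 ≡ 1928 (mod 3239)
3238 = 2048 + 1024 + 128 + 32 + 4 + 2 in binary powers of 2.
So 3^3238 ≡ 1928 · 3117 · 2420 · 493 · 81 · 9 ≡ 155 (mod 3239).
Since 155 ≠ 1, base 3 is a Fermat witness: 3239 is composite.

155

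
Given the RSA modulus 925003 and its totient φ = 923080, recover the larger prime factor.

983

φ(n) = (p−1)(q−1) = n − (p+q) + 1, so p + q = 925003 − 923080 + 1 = 1924.
p and q are the roots of t² − 1924t + 925003 = 0.
Discriminant: 1924² − 4·925003 = 3701776 − 3700012 = 1764; √1764 = 42.
q = (1924 − 42)/2 = 941, p = (1924 + 42)/2 = 983.
Check: 941 · 983 = 925003.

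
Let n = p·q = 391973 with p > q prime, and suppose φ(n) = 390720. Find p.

φ(n) = (p−1)(q−1) = n − (p+q) + 1, so p + q = 391973 − 390720 + 1 = 1254.
p and q are the roots of t² − 1254t + 391973 = 0.
Discriminant: 1254² − 4·391973 = 1572516 − 1567892 = 4624; √4624 = 68.
q = (1254 − 68)/2 = 593, p = (1254 + 68)/2 = 661.
Check: 593 · 661 = 391973.

661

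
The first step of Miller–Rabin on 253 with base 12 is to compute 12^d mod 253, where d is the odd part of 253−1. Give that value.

253 − 1 = 252 = 2^2 · 63, so d = 63.
12^1 ≡ 12 (mod 253)
12^2 ≡ 12^2 = 144 ≡ 144 (mod 253)
12^4 ≡ 144^2 = 20736 ≡ 243 (mod 253)
12^8 ≡ 243^2 = 59049 ≡ 100 (mod 253)
12^16 ≡ 100^2 = 10000 ≡ 133 (mod 253)
12^32 ≡ 133^2 = 17689 ≡ 232 (mod 253)
63 = 32 + 16 + 8 + 4 + 2 + 1 in binary powers of 2.
So 12^63 ≡ 232 · 133 · 100 · 243 · 144 · 12 ≡ 100 (mod 253).
Squaring chain: 100 → 133; never reaches −1, so base 12 is a Miller–Rabin witness that 253 is composite.

100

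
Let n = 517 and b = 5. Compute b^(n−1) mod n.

5^1 ≡ 5 (mod 517)
5^2 ≡ 5^2 = 25 ≡ 25 (mod 517)
5^4 ≡ 25^2 = 625 ≡ 108 (mod 517)
5^8 ≡ 108^2 = 11664 ≡ 290 (mod 517)
5^16 ≡ 290^2 = 84100 ≡ 346 (mod 517)
5^32 ≡ 346^2 = 119716 ≡ 289 (mod 517)
5^64 ≡ 289^2 = 83521 ≡ 284 (mod 517)
5^128 ≡ 284^2 = 80656 ≡ 4 (mod 517)
5^256 ≡ 4^2 = 16 ≡ 16 (mod 517)
5^512 ≡ 16^2 = 256 ≡ 256 (mod 517)
516 = 512 + 4 in binary powers of 2.
So 5^516 ≡ 256 · 108 ≡ 247 (mod 517).
Since 247 ≠ 1, base 5 is a Fermat witness: 517 is composite.

247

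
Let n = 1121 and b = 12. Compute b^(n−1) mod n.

197

12^1 ≡ 12 (mod 1121)
12^2 ≡ 12^2 = 144 ≡ 144 (mod 1121)
12^4 ≡ 144^2 = 20736 ≡ 558 (mod 1121)
12^8 ≡ 558^2 = 311364 ≡ 847 (mod 1121)
12^16 ≡ 847^2 = 717409 ≡ 1090 (mod 1121)
12^32 ≡ 1090^2 = 1188100 ≡ 961 (mod 1121)
12^64 ≡ 961^2 = 923521 ≡ 938 (mod 1121)
12^128 ≡ 938^2 = 879844 ≡ 980 (mod 1121)
12^256 ≡ 980^2 = 960400 ≡ 824 (mod 1121)
12^512 ≡ 824^2 = 678976 ≡ 771 (mod 1121)
12^1024 ≡ 771^2 = 594441 ≡ 311 (mod 1121)
1120 = 1024 + 64 + 32 in binary powers of 2.
So 12^1120 ≡ 311 · 938 · 961 ≡ 197 (mod 1121).
Since 197 ≠ 1, base 12 is a Fermat witness: 1121 is composite.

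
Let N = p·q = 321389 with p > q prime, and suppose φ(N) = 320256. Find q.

φ(n) = (p−1)(q−1) = n − (p+q) + 1, so p + q = 321389 − 320256 + 1 = 1134.
p and q are the roots of t² − 1134t + 321389 = 0.
Discriminant: 1134² − 4·321389 = 1285956 − 1285556 = 400; √400 = 20.
q = (1134 − 20)/2 = 557, p = (1134 + 20)/2 = 577.
Check: 557 · 577 = 321389.

557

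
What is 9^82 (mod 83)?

1

9^1 ≡ 9 (mod 83)
9^2 ≡ 9^2 = 81 ≡ 81 (mod 83)
9^4 ≡ 81^2 = 6561 ≡ 4 (mod 83)
9^8 ≡ 4^2 = 16 ≡ 16 (mod 83)
9^16 ≡ 16^2 = 256 ≡ 7 (mod 83)
9^32 ≡ 7^2 = 49 ≡ 49 (mod 83)
9^64 ≡ 49^2 = 2401 ≡ 77 (mod 83)
82 = 64 + 16 + 2 in binary powers of 2.
So 9^82 ≡ 77 · 7 · 81 ≡ 1 (mod 83).
Since the result is 1, base 9 gives no evidence that 83 is composite.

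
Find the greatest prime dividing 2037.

97

2037 = 3 · 679
679 = 7 · 97
97 is prime.
So 2037 = 3 · 7 · 97; the largest prime factor is 97.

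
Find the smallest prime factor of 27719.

53

27719 is odd.
Digit sum 26, not divisible by 3.
Ends in 9: not divisible by 5.
7: 27719 = 7·3959 + 6
11: 27719 = 11·2519 + 10
13: 27719 = 13·2132 + 3
17: 27719 = 17·1630 + 9
19: 27719 = 19·1458 + 17
23: 27719 = 23·1205 + 4
29: 27719 = 29·955 + 24
31: 27719 = 31·894 + 5
37: 27719 = 37·749 + 6
41: 27719 = 41·676 + 3
43: 27719 = 43·644 + 27
47: 27719 = 47·589 + 36
53: 27719 = 53·523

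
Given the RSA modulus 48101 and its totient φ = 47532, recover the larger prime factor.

467

φ(n) = (p−1)(q−1) = n − (p+q) + 1, so p + q = 48101 − 47532 + 1 = 570.
p and q are the roots of t² − 570t + 48101 = 0.
Discriminant: 570² − 4·48101 = 324900 − 192404 = 132496; √132496 = 364.
q = (570 − 364)/2 = 103, p = (570 + 364)/2 = 467.
Check: 103 · 467 = 48101.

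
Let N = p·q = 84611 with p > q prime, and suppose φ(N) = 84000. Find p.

φ(n) = (p−1)(q−1) = n − (p+q) + 1, so p + q = 84611 − 84000 + 1 = 612.
p and q are the roots of t² − 612t + 84611 = 0.
Discriminant: 612² − 4·84611 = 374544 − 338444 = 36100; √36100 = 190.
q = (612 − 190)/2 = 211, p = (612 + 190)/2 = 401.
Check: 211 · 401 = 84611.

401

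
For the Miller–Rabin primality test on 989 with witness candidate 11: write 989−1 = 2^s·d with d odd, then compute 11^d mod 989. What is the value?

989 − 1 = 988 = 2^2 · 247, so d = 247.
11^1 ≡ 11 (mod 989)
11^2 ≡ 11^2 = 121 ≡ 121 (mod 989)
11^4 ≡ 121^2 = 14641 ≡ 795 (mod 989)
11^8 ≡ 795^2 = 632025 ≡ 54 (mod 989)
11^16 ≡ 54^2 = 2916 ≡ 938 (mod 989)
11^32 ≡ 938^2 = 879844 ≡ 623 (mod 989)
11^64 ≡ 623^2 = 388129 ≡ 441 (mod 989)
11^128 ≡ 441^2 = 194481 ≡ 637 (mod 989)
247 = 128 + 64 + 32 + 16 + 4 + 2 + 1 in binary powers of 2.
So 11^247 ≡ 637 · 441 · 623 · 938 · 795 · 121 · 11 ≡ 465 (mod 989).
Squaring chain: 465 → 623; never reaches −1, so base 11 is a Miller–Rabin witness that 989 is composite.

465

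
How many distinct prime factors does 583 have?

583 = 11 · 53
583 = 11 · 53, which has 2 distinct prime factors.

2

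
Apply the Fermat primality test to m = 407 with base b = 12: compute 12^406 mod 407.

12^1 ≡ 12 (mod 407)
12^2 ≡ 12^2 = 144 ≡ 144 (mod 407)
12^4 ≡ 144^2 = 20736 ≡ 386 (mod 407)
12^8 ≡ 386^2 = 148996 ≡ 34 (mod 407)
12^16 ≡ 34^2 = 1156 ≡ 342 (mod 407)
12^32 ≡ 342^2 = 116964 ≡ 155 (mod 407)
12^64 ≡ 155^2 = 24025 ≡ 12 (mod 407)
12^128 ≡ 12^2 = 144 ≡ 144 (mod 407)
12^256 ≡ 144^2 = 20736 ≡ 386 (mod 407)
406 = 256 + 128 + 16 + 4 + 2 in binary powers of 2.
So 12^406 ≡ 386 · 144 · 342 · 386 · 144 ≡ 12 (mod 407).
Since 12 ≠ 1, base 12 is a Fermat witness: 407 is composite.

12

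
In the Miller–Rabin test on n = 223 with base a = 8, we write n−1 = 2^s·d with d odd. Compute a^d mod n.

223 − 1 = 222 = 2^1 · 111, so d = 111.
8^1 ≡ 8 (mod 223)
8^2 ≡ 8^2 = 64 ≡ 64 (mod 223)
8^4 ≡ 64^2 = 4096 ≡ 82 (mod 223)
8^8 ≡ 82^2 = 6724 ≡ 34 (mod 223)
8^16 ≡ 34^2 = 1156 ≡ 41 (mod 223)
8^32 ≡ 41^2 = 1681 ≡ 120 (mod 223)
8^64 ≡ 120^2 = 14400 ≡ 128 (mod 223)
111 = 64 + 32 + 8 + 4 + 2 + 1 in binary powers of 2.
So 8^111 ≡ 128 · 120 · 34 · 82 · 64 · 8 ≡ 1 (mod 223).
Since 8^d ≡ 1 (mod 223), base 8 does not prove 223 composite.

1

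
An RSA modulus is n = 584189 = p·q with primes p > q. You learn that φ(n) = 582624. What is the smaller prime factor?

613

φ(n) = (p−1)(q−1) = n − (p+q) + 1, so p + q = 584189 − 582624 + 1 = 1566.
p and q are the roots of t² − 1566t + 584189 = 0.
Discriminant: 1566² − 4·584189 = 2452356 − 2336756 = 115600; √115600 = 340.
q = (1566 − 340)/2 = 613, p = (1566 + 340)/2 = 953.
Check: 613 · 953 = 584189.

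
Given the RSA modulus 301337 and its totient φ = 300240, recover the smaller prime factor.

φ(n) = (p−1)(q−1) = n − (p+q) + 1, so p + q = 301337 − 300240 + 1 = 1098.
p and q are the roots of t² − 1098t + 301337 = 0.
Discriminant: 1098² − 4·301337 = 1205604 − 1205348 = 256; √256 = 16.
q = (1098 − 16)/2 = 541, p = (1098 + 16)/2 = 557.
Check: 541 · 557 = 301337.

541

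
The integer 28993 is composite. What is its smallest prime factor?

79

28993 is odd.
Digit sum 31, not divisible by 3.
Ends in 3: not divisible by 5.
7: 28993 = 7·4141 + 6
11: 28993 = 11·2635 + 8
13: 28993 = 13·2230 + 3
17: 28993 = 17·1705 + 8
19: 28993 = 19·1525 + 18
23: 28993 = 23·1260 + 13
29: 28993 = 29·999 + 22
31: 28993 = 31·935 + 8
37: 28993 = 37·783 + 22
41: 28993 = 41·707 + 6
43: 28993 = 43·674 + 11
47: 28993 = 47·616 + 41
53: 28993 = 53·547 + 2
59: 28993 = 59·491 + 24
61: 28993 = 61·475 + 18
67: 28993 = 67·432 + 49
71: 28993 = 71·408 + 25
73: 28993 = 73·397 + 12
79: 28993 = 79·367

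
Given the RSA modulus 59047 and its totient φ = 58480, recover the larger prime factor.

431

φ(n) = (p−1)(q−1) = n − (p+q) + 1, so p + q = 59047 − 58480 + 1 = 568.
p and q are the roots of t² − 568t + 59047 = 0.
Discriminant: 568² − 4·59047 = 322624 − 236188 = 86436; √86436 = 294.
q = (568 − 294)/2 = 137, p = (568 + 294)/2 = 431.
Check: 137 · 431 = 59047.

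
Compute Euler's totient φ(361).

Factor: 361 = 19^2.
φ(361) = 19^1·(19−1) = 342.

342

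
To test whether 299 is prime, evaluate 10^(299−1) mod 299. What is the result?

289

10^1 ≡ 10 (mod 299)
10^2 ≡ 10^2 = 100 ≡ 100 (mod 299)
10^4 ≡ 100^2 = 10000 ≡ 133 (mod 299)
10^8 ≡ 133^2 = 17689 ≡ 48 (mod 299)
10^16 ≡ 48^2 = 2304 ≡ 211 (mod 299)
10^32 ≡ 211^2 = 44521 ≡ 269 (mod 299)
10^64 ≡ 269^2 = 72361 ≡ 3 (mod 299)
10^128 ≡ 3^2 = 9 ≡ 9 (mod 299)
10^256 ≡ 9^2 = 81 ≡ 81 (mod 299)
298 = 256 + 32 + 8 + 2 in binary powers of 2.
So 10^298 ≡ 81 · 269 · 48 · 100 ≡ 289 (mod 299).
Since 289 ≠ 1, base 10 is a Fermat witness: 299 is composite.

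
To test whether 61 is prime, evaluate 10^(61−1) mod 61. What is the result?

1

10^1 ≡ 10 (mod 61)
10^2 ≡ 10^2 = 100 ≡ 39 (mod 61)
10^4 ≡ 39^2 = 1521 ≡ 57 (mod 61)
10^8 ≡ 57^2 = 3249 ≡ 16 (mod 61)
10^16 ≡ 16^2 = 256 ≡ 12 (mod 61)
10^32 ≡ 12^2 = 144 ≡ 22 (mod 61)
60 = 32 + 16 + 8 + 4 in binary powers of 2.
So 10^60 ≡ 22 · 12 · 16 · 57 ≡ 1 (mod 61).
Since the result is 1, base 10 gives no evidence that 61 is composite.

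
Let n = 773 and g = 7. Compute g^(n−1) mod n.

7^1 ≡ 7 (mod 773)
7^2 ≡ 7^2 = 49 ≡ 49 (mod 773)
7^4 ≡ 49^2 = 2401 ≡ 82 (mod 773)
7^8 ≡ 82^2 = 6724 ≡ 540 (mod 773)
7^16 ≡ 540^2 = 291600 ≡ 179 (mod 773)
7^32 ≡ 179^2 = 32041 ≡ 348 (mod 773)
7^64 ≡ 348^2 = 121104 ≡ 516 (mod 773)
7^128 ≡ 516^2 = 266256 ≡ 344 (mod 773)
7^256 ≡ 344^2 = 118336 ≡ 67 (mod 773)
7^512 ≡ 67^2 = 4489 ≡ 624 (mod 773)
772 = 512 + 256 + 4 in binary powers of 2.
So 7^772 ≡ 624 · 67 · 82 ≡ 1 (mod 773).
Since the result is 1, base 7 gives no evidence that 773 is composite.

1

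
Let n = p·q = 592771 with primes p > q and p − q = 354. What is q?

Since p = q + 354, we have 592771 = q(q + 354), so q² + 354q − 592771 = 0.
Discriminant: 354² + 4·592771 = 125316 + 2371084 = 2496400; √2496400 = 1580.
q = (−354 + 1580)/2 = 613, and p = q + 354 = 967.
Check: 613 · 967 = 592771.

613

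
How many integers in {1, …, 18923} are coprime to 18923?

18648

Factor: 18923 = 127 · 149.
φ(18923) = (127−1) · (149−1) = 126 · 148 = 18648.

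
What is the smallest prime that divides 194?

194 is even: 2 divides it.

2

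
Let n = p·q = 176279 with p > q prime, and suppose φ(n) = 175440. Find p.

431

φ(n) = (p−1)(q−1) = n − (p+q) + 1, so p + q = 176279 − 175440 + 1 = 840.
p and q are the roots of t² − 840t + 176279 = 0.
Discriminant: 840² − 4·176279 = 705600 − 705116 = 484; √484 = 22.
q = (840 − 22)/2 = 409, p = (840 + 22)/2 = 431.
Check: 409 · 431 = 176279.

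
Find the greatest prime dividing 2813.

2813 = 29 · 97
97 is prime.
So 2813 = 29 · 97; the largest prime factor is 97.

97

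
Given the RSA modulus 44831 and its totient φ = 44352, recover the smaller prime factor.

φ(n) = (p−1)(q−1) = n − (p+q) + 1, so p + q = 44831 − 44352 + 1 = 480.
p and q are the roots of t² − 480t + 44831 = 0.
Discriminant: 480² − 4·44831 = 230400 − 179324 = 51076; √51076 = 226.
q = (480 − 226)/2 = 127, p = (480 + 226)/2 = 353.
Check: 127 · 353 = 44831.

127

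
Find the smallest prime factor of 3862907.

59

3862907 is odd.
Digit sum 35, not divisible by 3.
Ends in 7: not divisible by 5.
7: 3862907 = 7·551843 + 6
11: 3862907 = 11·351173 + 4
13: 3862907 = 13·297146 + 9
17: 3862907 = 17·227229 + 14
19: 3862907 = 19·203310 + 17
23: 3862907 = 23·167952 + 11
29: 3862907 = 29·133203 + 20
31: 3862907 = 31·124609 + 28
37: 3862907 = 37·104402 + 33
41: 3862907 = 41·94217 + 10
43: 3862907 = 43·89835 + 2
47: 3862907 = 47·82189 + 24
53: 3862907 = 53·72885 + 2
59: 3862907 = 59·65473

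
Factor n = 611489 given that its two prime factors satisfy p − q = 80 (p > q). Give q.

743

Since p = q + 80, we have 611489 = q(q + 80), so q² + 80q − 611489 = 0.
Discriminant: 80² + 4·611489 = 6400 + 2445956 = 2452356; √2452356 = 1566.
q = (−80 + 1566)/2 = 743, and p = q + 80 = 823.
Check: 743 · 823 = 611489.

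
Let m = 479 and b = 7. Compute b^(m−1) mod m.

1

7^1 ≡ 7 (mod 479)
7^2 ≡ 7^2 = 49 ≡ 49 (mod 479)
7^4 ≡ 49^2 = 2401 ≡ 6 (mod 479)
7^8 ≡ 6^2 = 36 ≡ 36 (mod 479)
7^16 ≡ 36^2 = 1296 ≡ 338 (mod 479)
7^32 ≡ 338^2 = 114244 ≡ 242 (mod 479)
7^64 ≡ 242^2 = 58564 ≡ 126 (mod 479)
7^128 ≡ 126^2 = 15876 ≡ 69 (mod 479)
7^256 ≡ 69^2 = 4761 ≡ 450 (mod 479)
478 = 256 + 128 + 64 + 16 + 8 + 4 + 2 in binary powers of 2.
So 7^478 ≡ 450 · 69 · 126 · 338 · 36 · 6 · 49 ≡ 1 (mod 479).
Since the result is 1, base 7 gives no evidence that 479 is composite.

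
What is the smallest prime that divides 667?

23

667 is odd.
Digit sum 19, not divisible by 3.
Ends in 7: not divisible by 5.
7: 667 = 7·95 + 2
11: 667 = 11·60 + 7
13: 667 = 13·51 + 4
17: 667 = 17·39 + 4
19: 667 = 19·35 + 2
23: 667 = 23·29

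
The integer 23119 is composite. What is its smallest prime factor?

23119 is odd.
Digit sum 16, not divisible by 3.
Ends in 9: not divisible by 5.
7: 23119 = 7·3302 + 5
11: 23119 = 11·2101 + 8
13: 23119 = 13·1778 + 5
17: 23119 = 17·1359 + 16
19: 23119 = 19·1216 + 15
23: 23119 = 23·1005 + 4
29: 23119 = 29·797 + 6
31: 23119 = 31·745 + 24
37: 23119 = 37·624 + 31
41: 23119 = 41·563 + 36
43: 23119 = 43·537 + 28
47: 23119 = 47·491 + 42
53: 23119 = 53·436 + 11
59: 23119 = 59·391 + 50
61: 23119 = 61·379

61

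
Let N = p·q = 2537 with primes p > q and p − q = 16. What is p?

Since p = q + 16, we have 2537 = q(q + 16), so q² + 16q − 2537 = 0.
Discriminant: 16² + 4·2537 = 256 + 10148 = 10404; √10404 = 102.
q = (−16 + 102)/2 = 43, and p = q + 16 = 59.
Check: 43 · 59 = 2537.

59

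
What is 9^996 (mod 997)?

9^1 ≡ 9 (mod 997)
9^2 ≡ 9^2 = 81 ≡ 81 (mod 997)
9^4 ≡ 81^2 = 6561 ≡ 579 (mod 997)
9^8 ≡ 579^2 = 335241 ≡ 249 (mod 997)
9^16 ≡ 249^2 = 62001 ≡ 187 (mod 997)
9^32 ≡ 187^2 = 34969 ≡ 74 (mod 997)
9^64 ≡ 74^2 = 5476 ≡ 491 (mod 997)
9^128 ≡ 491^2 = 241081 ≡ 804 (mod 997)
9^256 ≡ 804^2 = 646416 ≡ 360 (mod 997)
9^512 ≡ 360^2 = 129600 ≡ 987 (mod 997)
996 = 512 + 256 + 128 + 64 + 32 + 4 in binary powers of 2.
So 9^996 ≡ 987 · 360 · 804 · 491 · 74 · 579 ≡ 1 (mod 997).
Since the result is 1, base 9 gives no evidence that 997 is composite.

1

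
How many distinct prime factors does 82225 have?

4

82225 = 5^2 · 3289
3289 = 11 · 299
299 = 13 · 23
82225 = 5^2 · 11 · 13 · 23, which has 4 distinct prime factors.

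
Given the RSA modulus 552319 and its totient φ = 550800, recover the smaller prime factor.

φ(n) = (p−1)(q−1) = n − (p+q) + 1, so p + q = 552319 − 550800 + 1 = 1520.
p and q are the roots of t² − 1520t + 552319 = 0.
Discriminant: 1520² − 4·552319 = 2310400 − 2209276 = 101124; √101124 = 318.
q = (1520 − 318)/2 = 601, p = (1520 + 318)/2 = 919.
Check: 601 · 919 = 552319.

601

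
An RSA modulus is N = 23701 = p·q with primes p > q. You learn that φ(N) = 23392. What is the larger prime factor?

φ(n) = (p−1)(q−1) = n − (p+q) + 1, so p + q = 23701 − 23392 + 1 = 310.
p and q are the roots of t² − 310t + 23701 = 0.
Discriminant: 310² − 4·23701 = 96100 − 94804 = 1296; √1296 = 36.
q = (310 − 36)/2 = 137, p = (310 + 36)/2 = 173.
Check: 137 · 173 = 23701.

173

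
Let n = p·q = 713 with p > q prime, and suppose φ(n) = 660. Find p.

φ(n) = (p−1)(q−1) = n − (p+q) + 1, so p + q = 713 − 660 + 1 = 54.
p and q are the roots of t² − 54t + 713 = 0.
Discriminant: 54² − 4·713 = 2916 − 2852 = 64; √64 = 8.
q = (54 − 8)/2 = 23, p = (54 + 8)/2 = 31.
Check: 23 · 31 = 713.

31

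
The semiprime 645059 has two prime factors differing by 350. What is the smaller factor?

Since p = q + 350, we have 645059 = q(q + 350), so q² + 350q − 645059 = 0.
Discriminant: 350² + 4·645059 = 122500 + 2580236 = 2702736; √2702736 = 1644.
q = (−350 + 1644)/2 = 647, and p = q + 350 = 997.
Check: 647 · 997 = 645059.

647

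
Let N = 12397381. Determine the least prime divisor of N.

12397381 is odd.
Digit sum 34, not divisible by 3.
Ends in 1: not divisible by 5.
7: 12397381 = 7·1771054 + 3
11: 12397381 = 11·1127034 + 7
13: 12397381 = 13·953644 + 9
17: 12397381 = 17·729257 + 12
19: 12397381 = 19·652493 + 14
23: 12397381 = 23·539016 + 13
29: 12397381 = 29·427495 + 26
31: 12397381 = 31·399915 + 16
37: 12397381 = 37·335064 + 13
41: 12397381 = 41·302375 + 6
43: 12397381 = 43·288311 + 8
47: 12397381 = 47·263774 + 3
53: 12397381 = 53·233912 + 45
59: 12397381 = 59·210125 + 6
61: 12397381 = 61·203235 + 46
67: 12397381 = 67·185035 + 36
71: 12397381 = 71·174611

71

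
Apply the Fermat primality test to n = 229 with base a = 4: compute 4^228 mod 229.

4^1 ≡ 4 (mod 229)
4^2 ≡ 4^2 = 16 ≡ 16 (mod 229)
4^4 ≡ 16^2 = 256 ≡ 27 (mod 229)
4^8 ≡ 27^2 = 729 ≡ 42 (mod 229)
4^16 ≡ 42^2 = 1764 ≡ 161 (mod 229)
4^32 ≡ 161^2 = 25921 ≡ 44 (mod 229)
4^64 ≡ 44^2 = 1936 ≡ 104 (mod 229)
4^128 ≡ 104^2 = 10816 ≡ 53 (mod 229)
228 = 128 + 64 + 32 + 4 in binary powers of 2.
So 4^228 ≡ 53 · 104 · 44 · 27 ≡ 1 (mod 229).
Since the result is 1, base 4 gives no evidence that 229 is composite.

1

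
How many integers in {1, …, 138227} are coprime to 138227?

126592

Factor: 138227 = 17 · 47 · 173.
φ(138227) = (17−1) · (47−1) · (173−1) = 16 · 46 · 172 = 126592.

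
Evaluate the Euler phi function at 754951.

Factor: 754951 = 43 · 97 · 181.
φ(754951) = (43−1) · (97−1) · (181−1) = 42 · 96 · 180 = 725760.

725760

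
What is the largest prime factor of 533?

533 = 13 · 41
41 is prime.
So 533 = 13 · 41; the largest prime factor is 41.

41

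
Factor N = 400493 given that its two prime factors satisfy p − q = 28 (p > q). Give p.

647

Since p = q + 28, we have 400493 = q(q + 28), so q² + 28q − 400493 = 0.
Discriminant: 28² + 4·400493 = 784 + 1601972 = 1602756; √1602756 = 1266.
q = (−28 + 1266)/2 = 619, and p = q + 28 = 647.
Check: 619 · 647 = 400493.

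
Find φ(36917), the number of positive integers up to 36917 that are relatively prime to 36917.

33264

Factor: 36917 = 19 · 29 · 67.
φ(36917) = (19−1) · (29−1) · (67−1) = 18 · 28 · 66 = 33264.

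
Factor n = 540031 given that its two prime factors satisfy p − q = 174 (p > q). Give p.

Since p = q + 174, we have 540031 = q(q + 174), so q² + 174q − 540031 = 0.
Discriminant: 174² + 4·540031 = 30276 + 2160124 = 2190400; √2190400 = 1480.
q = (−174 + 1480)/2 = 653, and p = q + 174 = 827.
Check: 653 · 827 = 540031.

827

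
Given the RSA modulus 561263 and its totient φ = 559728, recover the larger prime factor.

φ(n) = (p−1)(q−1) = n − (p+q) + 1, so p + q = 561263 − 559728 + 1 = 1536.
p and q are the roots of t² − 1536t + 561263 = 0.
Discriminant: 1536² − 4·561263 = 2359296 − 2245052 = 114244; √114244 = 338.
q = (1536 − 338)/2 = 599, p = (1536 + 338)/2 = 937.
Check: 599 · 937 = 561263.

937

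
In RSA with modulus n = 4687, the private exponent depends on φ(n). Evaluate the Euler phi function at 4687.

4536

Factor: 4687 = 43 · 109.
φ(4687) = (43−1) · (109−1) = 42 · 108 = 4536.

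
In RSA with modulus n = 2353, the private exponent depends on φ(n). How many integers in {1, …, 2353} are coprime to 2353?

2160

Factor: 2353 = 13 · 181.
φ(2353) = (13−1) · (181−1) = 12 · 180 = 2160.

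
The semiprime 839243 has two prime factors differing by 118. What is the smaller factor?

859

Since p = q + 118, we have 839243 = q(q + 118), so q² + 118q − 839243 = 0.
Discriminant: 118² + 4·839243 = 13924 + 3356972 = 3370896; √3370896 = 1836.
q = (−118 + 1836)/2 = 859, and p = q + 118 = 977.
Check: 859 · 977 = 839243.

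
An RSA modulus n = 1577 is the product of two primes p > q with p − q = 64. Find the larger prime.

Since p = q + 64, we have 1577 = q(q + 64), so q² + 64q − 1577 = 0.
Discriminant: 64² + 4·1577 = 4096 + 6308 = 10404; √10404 = 102.
q = (−64 + 102)/2 = 19, and p = q + 64 = 83.
Check: 19 · 83 = 1577.

83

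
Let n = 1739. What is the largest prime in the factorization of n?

47

1739 = 37 · 47
47 is prime.
So 1739 = 37 · 47; the largest prime factor is 47.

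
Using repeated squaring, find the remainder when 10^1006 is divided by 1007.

10^1 ≡ 10 (mod 1007)
10^2 ≡ 10^2 = 100 ≡ 100 (mod 1007)
10^4 ≡ 100^2 = 10000 ≡ 937 (mod 1007)
10^8 ≡ 937^2 = 877969 ≡ 872 (mod 1007)
10^16 ≡ 872^2 = 760384 ≡ 99 (mod 1007)
10^32 ≡ 99^2 = 9801 ≡ 738 (mod 1007)
10^64 ≡ 738^2 = 544644 ≡ 864 (mod 1007)
10^128 ≡ 864^2 = 746496 ≡ 309 (mod 1007)
10^256 ≡ 309^2 = 95481 ≡ 823 (mod 1007)
10^512 ≡ 823^2 = 677329 ≡ 625 (mod 1007)
1006 = 512 + 256 + 128 + 64 + 32 + 8 + 4 + 2 in binary powers of 2.
So 10^1006 ≡ 625 · 823 · 309 · 864 · 738 · 872 · 937 · 100 ≡ 42 (mod 1007).
Since 42 ≠ 1, base 10 is a Fermat witness: 1007 is composite.

42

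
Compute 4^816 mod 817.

4^1 ≡ 4 (mod 817)
4^2 ≡ 4^2 = 16 ≡ 16 (mod 817)
4^4 ≡ 16^2 = 256 ≡ 256 (mod 817)
4^8 ≡ 256^2 = 65536 ≡ 176 (mod 817)
4^16 ≡ 176^2 = 30976 ≡ 747 (mod 817)
4^32 ≡ 747^2 = 558009 ≡ 815 (mod 817)
4^64 ≡ 815^2 = 664225 ≡ 4 (mod 817)
4^128 ≡ 4^2 = 16 ≡ 16 (mod 817)
4^256 ≡ 16^2 = 256 ≡ 256 (mod 817)
4^512 ≡ 256^2 = 65536 ≡ 176 (mod 817)
816 = 512 + 256 + 32 + 16 in binary powers of 2.
So 4^816 ≡ 176 · 256 · 815 · 747 ≡ 600 (mod 817).
Since 600 ≠ 1, base 4 is a Fermat witness: 817 is composite.

600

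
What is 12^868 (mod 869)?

12^1 ≡ 12 (mod 869)
12^2 ≡ 12^2 = 144 ≡ 144 (mod 869)
12^4 ≡ 144^2 = 20736 ≡ 749 (mod 869)
12^8 ≡ 749^2 = 561001 ≡ 496 (mod 869)
12^16 ≡ 496^2 = 246016 ≡ 89 (mod 869)
12^32 ≡ 89^2 = 7921 ≡ 100 (mod 869)
12^64 ≡ 100^2 = 10000 ≡ 441 (mod 869)
12^128 ≡ 441^2 = 194481 ≡ 694 (mod 869)
12^256 ≡ 694^2 = 481636 ≡ 210 (mod 869)
12^512 ≡ 210^2 = 44100 ≡ 650 (mod 869)
868 = 512 + 256 + 64 + 32 + 4 in binary powers of 2.
So 12^868 ≡ 650 · 210 · 441 · 100 · 749 ≡ 166 (mod 869).
Since 166 ≠ 1, base 12 is a Fermat witness: 869 is composite.

166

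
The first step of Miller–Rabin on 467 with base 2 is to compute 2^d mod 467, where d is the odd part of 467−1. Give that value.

467 − 1 = 466 = 2^1 · 233, so d = 233.
2^1 ≡ 2 (mod 467)
2^2 ≡ 2^2 = 4 ≡ 4 (mod 467)
2^4 ≡ 4^2 = 16 ≡ 16 (mod 467)
2^8 ≡ 16^2 = 256 ≡ 256 (mod 467)
2^16 ≡ 256^2 = 65536 ≡ 156 (mod 467)
2^32 ≡ 156^2 = 24336 ≡ 52 (mod 467)
2^64 ≡ 52^2 = 2704 ≡ 369 (mod 467)
2^128 ≡ 369^2 = 136161 ≡ 264 (mod 467)
233 = 128 + 64 + 32 + 8 + 1 in binary powers of 2.
So 2^233 ≡ 264 · 369 · 52 · 256 · 2 ≡ 466 (mod 467).
Since 2^d ≡ 466 (mod 467), base 2 does not prove 467 composite.

466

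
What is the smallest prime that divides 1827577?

1827577 is odd.
Digit sum 37, not divisible by 3.
Ends in 7: not divisible by 5.
7: 1827577 = 7·261082 + 3
11: 1827577 = 11·166143 + 4
13: 1827577 = 13·140582 + 11
17: 1827577 = 17·107504 + 9
19: 1827577 = 19·96188 + 5
23: 1827577 = 23·79459 + 20
29: 1827577 = 29·63019 + 26
31: 1827577 = 31·58954 + 3
37: 1827577 = 37·49393 + 36
41: 1827577 = 41·44575 + 2
43: 1827577 = 43·42501 + 34
47: 1827577 = 47·38884 + 29
53: 1827577 = 53·34482 + 31
59: 1827577 = 59·30975 + 52
61: 1827577 = 61·29960 + 17
67: 1827577 = 67·27277 + 18
71: 1827577 = 71·25740 + 37
73: 1827577 = 73·25035 + 22
79: 1827577 = 79·23133 + 70
83: 1827577 = 83·22019

83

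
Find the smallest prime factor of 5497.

23

5497 is odd.
Digit sum 25, not divisible by 3.
Ends in 7: not divisible by 5.
7: 5497 = 7·785 + 2
11: 5497 = 11·499 + 8
13: 5497 = 13·422 + 11
17: 5497 = 17·323 + 6
19: 5497 = 19·289 + 6
23: 5497 = 23·239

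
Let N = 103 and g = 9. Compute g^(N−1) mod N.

9^1 ≡ 9 (mod 103)
9^2 ≡ 9^2 = 81 ≡ 81 (mod 103)
9^4 ≡ 81^2 = 6561 ≡ 72 (mod 103)
9^8 ≡ 72^2 = 5184 ≡ 34 (mod 103)
9^16 ≡ 34^2 = 1156 ≡ 23 (mod 103)
9^32 ≡ 23^2 = 529 ≡ 14 (mod 103)
9^64 ≡ 14^2 = 196 ≡ 93 (mod 103)
102 = 64 + 32 + 4 + 2 in binary powers of 2.
So 9^102 ≡ 93 · 14 · 72 · 81 ≡ 1 (mod 103).
Since the result is 1, base 9 gives no evidence that 103 is composite.

1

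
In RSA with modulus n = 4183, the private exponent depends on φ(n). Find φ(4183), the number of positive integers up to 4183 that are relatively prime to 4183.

Factor: 4183 = 47 · 89.
φ(4183) = (47−1) · (89−1) = 46 · 88 = 4048.

4048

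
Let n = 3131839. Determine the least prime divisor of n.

3131839 is odd.
Digit sum 28, not divisible by 3.
Ends in 9: not divisible by 5.
7: 3131839 = 7·447405 + 4
11: 3131839 = 11·284712 + 7
13: 3131839 = 13·240910 + 9
17: 3131839 = 17·184225 + 14
19: 3131839 = 19·164833 + 12
23: 3131839 = 23·136166 + 21
29: 3131839 = 29·107994 + 13
31: 3131839 = 31·101027 + 2
37: 3131839 = 37·84644 + 11
41: 3131839 = 41·76386 + 13
43: 3131839 = 43·72833 + 20
47: 3131839 = 47·66634 + 41
53: 3131839 = 53·59091 + 16
59: 3131839 = 59·53082 + 1
61: 3131839 = 61·51341 + 38
67: 3131839 = 67·46743 + 58
71: 3131839 = 71·44110 + 29
73: 3131839 = 73·42901 + 66
79: 3131839 = 79·39643 + 42
83: 3131839 = 83·37733

83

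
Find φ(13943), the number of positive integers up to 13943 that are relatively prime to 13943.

Factor: 13943 = 73 · 191.
φ(13943) = (73−1) · (191−1) = 72 · 190 = 13680.

13680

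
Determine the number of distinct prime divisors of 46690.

46690 = 2 · 23345
23345 = 5 · 4669
4669 = 7 · 667
667 = 23 · 29
46690 = 2 · 5 · 7 · 23 · 29, which has 5 distinct prime factors.

5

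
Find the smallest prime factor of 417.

3

417 is odd.
Digit sum 12, divisible by 3.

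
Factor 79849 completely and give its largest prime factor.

79849 = 7 · 11407
11407 = 11 · 1037
1037 = 17 · 61
61 is prime.
So 79849 = 7 · 11 · 17 · 61; the largest prime factor is 61.

61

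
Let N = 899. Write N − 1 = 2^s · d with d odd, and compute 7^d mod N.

877

899 − 1 = 898 = 2^1 · 449, so d = 449.
7^1 ≡ 7 (mod 899)
7^2 ≡ 7^2 = 49 ≡ 49 (mod 899)
7^4 ≡ 49^2 = 2401 ≡ 603 (mod 899)
7^8 ≡ 603^2 = 363609 ≡ 413 (mod 899)
7^16 ≡ 413^2 = 170569 ≡ 658 (mod 899)
7^32 ≡ 658^2 = 432964 ≡ 545 (mod 899)
7^64 ≡ 545^2 = 297025 ≡ 355 (mod 899)
7^128 ≡ 355^2 = 126025 ≡ 165 (mod 899)
7^256 ≡ 165^2 = 27225 ≡ 255 (mod 899)
449 = 256 + 128 + 64 + 1 in binary powers of 2.
So 7^449 ≡ 255 · 165 · 355 · 7 ≡ 877 (mod 899).
Squaring chain: 877; never reaches −1, so base 7 is a Miller–Rabin witness that 899 is composite.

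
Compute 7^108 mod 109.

1

7^1 ≡ 7 (mod 109)
7^2 ≡ 7^2 = 49 ≡ 49 (mod 109)
7^4 ≡ 49^2 = 2401 ≡ 3 (mod 109)
7^8 ≡ 3^2 = 9 ≡ 9 (mod 109)
7^16 ≡ 9^2 = 81 ≡ 81 (mod 109)
7^32 ≡ 81^2 = 6561 ≡ 21 (mod 109)
7^64 ≡ 21^2 = 441 ≡ 5 (mod 109)
108 = 64 + 32 + 8 + 4 in binary powers of 2.
So 7^108 ≡ 5 · 21 · 9 · 3 ≡ 1 (mod 109).
Since the result is 1, base 7 gives no evidence that 109 is composite.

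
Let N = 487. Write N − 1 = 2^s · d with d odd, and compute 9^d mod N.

1

487 − 1 = 486 = 2^1 · 243, so d = 243.
9^1 ≡ 9 (mod 487)
9^2 ≡ 9^2 = 81 ≡ 81 (mod 487)
9^4 ≡ 81^2 = 6561 ≡ 230 (mod 487)
9^8 ≡ 230^2 = 52900 ≡ 304 (mod 487)
9^16 ≡ 304^2 = 92416 ≡ 373 (mod 487)
9^32 ≡ 373^2 = 139129 ≡ 334 (mod 487)
9^64 ≡ 334^2 = 111556 ≡ 33 (mod 487)
9^128 ≡ 33^2 = 1089 ≡ 115 (mod 487)
243 = 128 + 64 + 32 + 16 + 2 + 1 in binary powers of 2.
So 9^243 ≡ 115 · 33 · 334 · 373 · 81 · 9 ≡ 1 (mod 487).
Since 9^d ≡ 1 (mod 487), base 9 does not prove 487 composite.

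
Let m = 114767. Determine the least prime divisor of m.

17

114767 is odd.
Digit sum 26, not divisible by 3.
Ends in 7: not divisible by 5.
7: 114767 = 7·16395 + 2
11: 114767 = 11·10433 + 4
13: 114767 = 13·8828 + 3
17: 114767 = 17·6751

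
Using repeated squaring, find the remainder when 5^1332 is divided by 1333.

5^1 ≡ 5 (mod 1333)
5^2 ≡ 5^2 = 25 ≡ 25 (mod 1333)
5^4 ≡ 25^2 = 625 ≡ 625 (mod 1333)
5^8 ≡ 625^2 = 390625 ≡ 56 (mod 1333)
5^16 ≡ 56^2 = 3136 ≡ 470 (mod 1333)
5^32 ≡ 470^2 = 220900 ≡ 955 (mod 1333)
5^64 ≡ 955^2 = 912025 ≡ 253 (mod 1333)
5^128 ≡ 253^2 = 64009 ≡ 25 (mod 1333)
5^256 ≡ 25^2 = 625 ≡ 625 (mod 1333)
5^512 ≡ 625^2 = 390625 ≡ 56 (mod 1333)
5^1024 ≡ 56^2 = 3136 ≡ 470 (mod 1333)
1332 = 1024 + 256 + 32 + 16 + 4 in binary powers of 2.
So 5^1332 ≡ 470 · 625 · 955 · 470 · 625 ≡ 838 (mod 1333).
Since 838 ≠ 1, base 5 is a Fermat witness: 1333 is composite.

838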